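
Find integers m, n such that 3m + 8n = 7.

Step 1: Check solvability.
gcd(3, 8) = 1
Since 1 divides 7, solutions exist.

Step 2: Apply extended Euclidean algorithm to find gcd.
We find integers such that 3*x0 + 8*y0 = 1

Step 3: Scale the particular solution.
Multiply by 7/1 = 7:
m = 21, n = -7

Step 4: Verify.
3*(21) + 8*(-7) = 7 = 7 ✓

m = 21, n = -7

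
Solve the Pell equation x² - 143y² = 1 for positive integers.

We seek the smallest positive integers (x, y) with x² - 143y² = 1, i.e., x² = 143y² + 1.
Try successive y values:
y = 1: x² = 143·1² + 1 = 144, x = 12 ✓

Verify: 12² - 143·1² = 144 - 143 = 1 ✓

x = 12, y = 1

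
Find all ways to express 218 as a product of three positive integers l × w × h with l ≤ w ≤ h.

Iterate l from 1 to ⌊218^(1/3)⌋. For each l dividing 218, iterate w ≥ l with w dividing 218/l, and set h = 218/(l·w).
Triples found (2): (1×1×218), (1×2×109)

(1×1×218), (1×2×109)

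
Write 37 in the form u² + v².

We need to find integers u, v > 0 such that u² + v² = 37.
Trying u = 1: v² = 37 - 1² = 37 - 1 = 36
v = 6
Check: 1² + 6² = 1 + 36 = 37 ✓

37 = 1² + 6²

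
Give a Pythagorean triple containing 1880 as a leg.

We need the other leg and hypotenuse such that 1880² + x² = c².
Take x = 8736, c = 8936: 1880² + 8736² = 3534400 + 76317696 = 79852096 = 8936² ✓
Triple: (1880, 8736, 8936)

(1880, 8736, 8936)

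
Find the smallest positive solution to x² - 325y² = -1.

We need x² = 325y² - 1. Try successive y:
y = 1: x² = 325·1² - 1 = 324 = 18² ✓
Check: 18² - 325·1² = 324 - 325 = -1 ✓

x = 18, y = 1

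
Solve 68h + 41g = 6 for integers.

Step 1: Check solvability.
gcd(68, 41) = 1
Since 1 divides 6, solutions exist.

Step 2: Apply extended Euclidean algorithm to find gcd.
We find integers such that 68*x0 + 41*y0 = 1

Step 3: Scale the particular solution.
Multiply by 6/1 = 6:
h = -18, g = 30

Step 4: Verify.
68*(-18) + 41*(30) = 6 = 6 ✓

h = -18, g = 30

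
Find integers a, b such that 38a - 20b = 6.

Step 1: Check solvability.
gcd(38, 20) = 2
Since 2 divides 6, solutions exist.

Step 2: Apply extended Euclidean algorithm to find gcd.
We find integers such that 38*x0 + 20*y0 = 2

Step 3: Scale the particular solution.
Multiply by 6/2 = 3:
a = -3, b = -6

Step 4: Verify.
38*(-3) - 20*(-6) = 6 = 6 ✓

a = -3, b = -6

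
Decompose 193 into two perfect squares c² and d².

We need to find integers c, d > 0 such that c² + d² = 193.
Trying c = 7: d² = 193 - 7² = 193 - 49 = 144
d = 12
Check: 7² + 12² = 49 + 144 = 193 ✓

193 = 7² + 12²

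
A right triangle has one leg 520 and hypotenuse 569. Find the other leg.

a² = c² - b² = 323761 - 270400 = 53361
a = 231

231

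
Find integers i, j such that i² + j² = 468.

We need to find integers i, j > 0 such that i² + j² = 468.
Trying i = 12: j² = 468 - 12² = 468 - 144 = 324
j = 18
Check: 12² + 18² = 144 + 324 = 468 ✓

468 = 12² + 18²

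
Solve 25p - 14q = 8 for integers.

Step 1: Check solvability.
gcd(25, 14) = 1
Since 1 divides 8, solutions exist.

Step 2: Apply extended Euclidean algorithm to find gcd.
We find integers such that 25*x0 + 14*y0 = 1

Step 3: Scale the particular solution.
Multiply by 8/1 = 8:
p = -40, q = -72

Step 4: Verify.
25*(-40) - 14*(-72) = 8 = 8 ✓

p = -40, q = -72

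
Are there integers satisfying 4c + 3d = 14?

Step 1: Compute gcd(4, 3).
gcd(4, 3) = 1

Step 2: Check divisibility.
Does 1 divide 14? 14 = 1 x 14, so yes.

By the theorem on linear Diophantine equations, 4c + 3d = 14 has integer solutions if and only if gcd(4, 3) divides 14. Since 1 | 14, solutions exist.

Yes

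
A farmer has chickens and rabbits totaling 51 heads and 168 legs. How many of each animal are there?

Let c = chickens, r = rabbits.
Heads: c + r = 51
Legs: 2c + 4r = 168
From the first equation, c = 51 - r. Substitute:
2(51 - r) + 4r = 168
102 + 2r = 168
r = (168 - 102)/2 = 33
c = 51 - 33 = 18

Chickens: 18, Rabbits: 33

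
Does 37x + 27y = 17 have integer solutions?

Step 1: Compute gcd(37, 27).
gcd(37, 27) = 1

Step 2: Check divisibility.
Does 1 divide 17? 17 = 1 x 17, so yes.

By the theorem on linear Diophantine equations, 37x + 27y = 17 has integer solutions if and only if gcd(37, 27) divides 17. Since 1 | 17, solutions exist.

Yes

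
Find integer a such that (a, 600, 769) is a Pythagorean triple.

a² = c² - b² = 769² - 600² = 591361 - 360000 = 231361
a = sqrt(231361) = 481

481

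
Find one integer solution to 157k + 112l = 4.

Step 1: Check solvability.
gcd(157, 112) = 1
Since 1 divides 4, solutions exist.

Step 2: Apply extended Euclidean algorithm to find gcd.
We find integers such that 157*x0 + 112*y0 = 1

Step 3: Scale the particular solution.
Multiply by 4/1 = 4:
k = 20, l = -28

Step 4: Verify.
157*(20) + 112*(-28) = 4 = 4 ✓

k = 20, l = -28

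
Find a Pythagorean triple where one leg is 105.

We need the other leg and hypotenuse such that 105² + x² = c².
Take x = 88, c = 137: 105² + 88² = 11025 + 7744 = 18769 = 137² ✓
Triple: (105, 88, 137)

(105, 88, 137)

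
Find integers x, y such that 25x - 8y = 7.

Step 1: Check solvability.
gcd(25, 8) = 1
Since 1 divides 7, solutions exist.

Step 2: Apply extended Euclidean algorithm to find gcd.
We find integers such that 25*x0 + 8*y0 = 1

Step 3: Scale the particular solution.
Multiply by 7/1 = 7:
x = 7, y = 21

Step 4: Verify.
25*(7) - 8*(21) = 7 = 7 ✓

x = 7, y = 21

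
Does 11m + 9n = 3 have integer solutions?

Step 1: Compute gcd(11, 9).
gcd(11, 9) = 1

Step 2: Check divisibility.
Does 1 divide 3? 3 = 1 x 3, so yes.

By the theorem on linear Diophantine equations, 11m + 9n = 3 has integer solutions if and only if gcd(11, 9) divides 3. Since 1 | 3, solutions exist.

Yes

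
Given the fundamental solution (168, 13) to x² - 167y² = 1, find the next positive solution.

Solutions to x² - Dy² = 1 are generated by powers of (x₀ + y₀√D).
The next solution satisfies x₁ + y₁√167 = (x₀ + y₀√167)², giving:
x₁ = x₀² + 167y₀² = 168² + 167·13² = 28224 + 28223 = 56447
y₁ = 2x₀y₀ = 2·168·13 = 4368

Verify: 56447² - 167·4368² = 3186263809 - 3186263808 = 1 ✓

x = 56447, y = 4368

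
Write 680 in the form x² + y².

We need to find integers x, y > 0 such that x² + y² = 680.
Trying x = 2: y² = 680 - 2² = 680 - 4 = 676
y = 26
Check: 2² + 26² = 4 + 676 = 680 ✓

680 = 2² + 26²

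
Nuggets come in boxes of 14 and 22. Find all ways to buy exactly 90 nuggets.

We need non-negative integers (x, y) with 14x + 22y = 90.
For each x in 0..6, check if 90 - 14x is a non-negative multiple of 22.
No x yields an integer y ≥ 0.

No solution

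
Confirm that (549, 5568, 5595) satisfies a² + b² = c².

Compute a² + b² = 549² + 5568² = 301401 + 31002624 = 31304025
Compute c² = 5595² = 31304025
Since 31304025 = 31304025, confirmed.

Yes, it is a Pythagorean triple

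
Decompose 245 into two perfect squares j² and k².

We need to find integers j, k > 0 such that j² + k² = 245.
Trying j = 7: k² = 245 - 7² = 245 - 49 = 196
k = 14
Check: 7² + 14² = 49 + 196 = 245 ✓

245 = 7² + 14²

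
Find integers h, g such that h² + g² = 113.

We need to find integers h, g > 0 such that h² + g² = 113.
Trying h = 7: g² = 113 - 7² = 113 - 49 = 64
g = 8
Check: 7² + 8² = 49 + 64 = 113 ✓

113 = 7² + 8²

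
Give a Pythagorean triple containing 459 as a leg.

We need the other leg and hypotenuse such that 459² + x² = c².
Take x = 312, c = 555: 459² + 312² = 210681 + 97344 = 308025 = 555² ✓
Triple: (459, 312, 555)

(459, 312, 555)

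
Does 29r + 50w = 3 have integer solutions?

Step 1: Compute gcd(29, 50).
gcd(29, 50) = 1

Step 2: Check divisibility.
Does 1 divide 3? 3 = 1 x 3, so yes.

By the theorem on linear Diophantine equations, 29r + 50w = 3 has integer solutions if and only if gcd(29, 50) divides 3. Since 1 | 3, solutions exist.

Yes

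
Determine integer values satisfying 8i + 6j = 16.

Step 1: Check solvability.
gcd(8, 6) = 2
Since 2 divides 16, solutions exist.

Step 2: Apply extended Euclidean algorithm to find gcd.
We find integers such that 8*x0 + 6*y0 = 2

Step 3: Scale the particular solution.
Multiply by 16/2 = 8:
i = 8, j = -8

Step 4: Verify.
8*(8) + 6*(-8) = 16 = 16 ✓

i = 8, j = -8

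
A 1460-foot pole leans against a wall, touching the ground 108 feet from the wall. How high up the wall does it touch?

The ladder, wall, and ground form a right triangle with hypotenuse 1460 and one leg 108.
By the Pythagorean theorem: h² = 1460² - 108² = 2131600 - 11664 = 2119936
h = √2119936 = 1456 feet

1456 feet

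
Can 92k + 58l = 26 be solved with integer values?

Step 1: Compute gcd(92, 58).
gcd(92, 58) = 2

Step 2: Check divisibility.
Does 2 divide 26? 26 = 2 x 13, so yes.

By the theorem on linear Diophantine equations, 92k + 58l = 26 has integer solutions if and only if gcd(92, 58) divides 26. Since 2 | 26, solutions exist.

Yes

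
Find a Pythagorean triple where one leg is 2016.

We need the other leg and hypotenuse such that 2016² + x² = c².
Take x = 2310, c = 3066: 2016² + 2310² = 4064256 + 5336100 = 9400356 = 3066² ✓
Triple: (2310, 2016, 3066)

(2310, 2016, 3066)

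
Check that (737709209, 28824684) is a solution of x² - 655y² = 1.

Compute x² = 737709209² = 544214877043405681
Compute 655y² = 655·28824684² = 655·830862407699856 = 544214877043405680
x² - 655y² = 544214877043405681 - 544214877043405680 = 1
Since this equals 1, (737709209, 28824684) is a solution.

Yes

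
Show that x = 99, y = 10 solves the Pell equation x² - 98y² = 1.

Compute x² = 99² = 9801
Compute 98y² = 98·10² = 98·100 = 9800
x² - 98y² = 9801 - 9800 = 1
Since this equals 1, (99, 10) is a solution.

Yes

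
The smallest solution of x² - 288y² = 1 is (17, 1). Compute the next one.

Solutions to x² - Dy² = 1 are generated by powers of (x₀ + y₀√D).
The next solution satisfies x₁ + y₁√288 = (x₀ + y₀√288)², giving:
x₁ = x₀² + 288y₀² = 17² + 288·1² = 289 + 288 = 577
y₁ = 2x₀y₀ = 2·17·1 = 34

Verify: 577² - 288·34² = 332929 - 332928 = 1 ✓

x = 577, y = 34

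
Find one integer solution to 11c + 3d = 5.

Step 1: Check solvability.
gcd(11, 3) = 1
Since 1 divides 5, solutions exist.

Step 2: Apply extended Euclidean algorithm to find gcd.
We find integers such that 11*x0 + 3*y0 = 1

Step 3: Scale the particular solution.
Multiply by 5/1 = 5:
c = -5, d = 20

Step 4: Verify.
11*(-5) + 3*(20) = 5 = 5 ✓

c = -5, d = 20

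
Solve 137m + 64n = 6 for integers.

Step 1: Check solvability.
gcd(137, 64) = 1
Since 1 divides 6, solutions exist.

Step 2: Apply extended Euclidean algorithm to find gcd.
We find integers such that 137*x0 + 64*y0 = 1

Step 3: Scale the particular solution.
Multiply by 6/1 = 6:
m = -42, n = 90

Step 4: Verify.
137*(-42) + 64*(90) = 6 = 6 ✓

m = -42, n = 90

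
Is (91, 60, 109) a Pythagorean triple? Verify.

Compute a² + b² = 91² + 60² = 8281 + 3600 = 11881
Compute c² = 109² = 11881
Since 11881 = 11881, confirmed.

Yes, it is a Pythagorean triple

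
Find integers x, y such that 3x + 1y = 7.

Step 1: Check solvability.
gcd(3, 1) = 1
Since 1 divides 7, solutions exist.

Step 2: Apply extended Euclidean algorithm to find gcd.
We find integers such that 3*x0 + 1*y0 = 1

Step 3: Scale the particular solution.
Multiply by 7/1 = 7:
x = 0, y = 7

Step 4: Verify.
3*(0) + 1*(7) = 7 = 7 ✓

x = 0, y = 7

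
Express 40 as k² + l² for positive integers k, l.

We need to find integers k, l > 0 such that k² + l² = 40.
Trying k = 2: l² = 40 - 2² = 40 - 4 = 36
l = 6
Check: 2² + 6² = 4 + 36 = 40 ✓

40 = 2² + 6²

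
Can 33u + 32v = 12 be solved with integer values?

Step 1: Compute gcd(33, 32).
gcd(33, 32) = 1

Step 2: Check divisibility.
Does 1 divide 12? 12 = 1 x 12, so yes.

By the theorem on linear Diophantine equations, 33u + 32v = 12 has integer solutions if and only if gcd(33, 32) divides 12. Since 1 | 12, solutions exist.

Yes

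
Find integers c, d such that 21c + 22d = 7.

Step 1: Check solvability.
gcd(21, 22) = 1
Since 1 divides 7, solutions exist.

Step 2: Apply extended Euclidean algorithm to find gcd.
We find integers such that 21*x0 + 22*y0 = 1

Step 3: Scale the particular solution.
Multiply by 7/1 = 7:
c = -7, d = 7

Step 4: Verify.
21*(-7) + 22*(7) = 7 = 7 ✓

c = -7, d = 7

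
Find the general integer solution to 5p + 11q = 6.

Step 1: Compute gcd(5, 11) = 1.
Since 1 divides 6, solutions exist.

Step 2: Find a particular solution using extended Euclidean algorithm.
We get p₀ = -12, q₀ = 6.
Check: 5*-12 + 11*6 = 6 = 6 ✓

Step 3: Write the general solution.
p = -12 + (11/1)t = -12 + 11t
q = 6 - (5/1)t = 6 - 5t
for any integer t.

p = -12 + 11t, q = 6 - 5t for integer t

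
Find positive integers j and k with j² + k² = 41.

We need to find integers j, k > 0 such that j² + k² = 41.
Trying j = 4: k² = 41 - 4² = 41 - 16 = 25
k = 5
Check: 4² + 5² = 16 + 25 = 41 ✓

41 = 4² + 5²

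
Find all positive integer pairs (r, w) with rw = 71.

The positive divisors of 71 are: 1, 71.
Each divisor d gives the pair (d, 71/d):
(1, 71), (71, 1)

(1, 71), (71, 1)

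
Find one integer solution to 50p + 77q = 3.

Step 1: Check solvability.
gcd(50, 77) = 1
Since 1 divides 3, solutions exist.

Step 2: Apply extended Euclidean algorithm to find gcd.
We find integers such that 50*x0 + 77*y0 = 1

Step 3: Scale the particular solution.
Multiply by 3/1 = 3:
p = -60, q = 39

Step 4: Verify.
50*(-60) + 77*(39) = 3 = 3 ✓

p = -60, q = 39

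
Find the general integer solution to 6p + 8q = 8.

Step 1: Compute gcd(6, 8) = 2.
Since 2 divides 8, solutions exist.

Step 2: Find a particular solution using extended Euclidean algorithm.
We get p₀ = -4, q₀ = 4.
Check: 6*-4 + 8*4 = 8 = 8 ✓

Step 3: Write the general solution.
p = -4 + (8/2)t = -4 + 4t
q = 4 - (6/2)t = 4 - 3t
for any integer t.

p = -4 + 4t, q = 4 - 3t for integer t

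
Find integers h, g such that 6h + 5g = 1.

Step 1: Check solvability.
gcd(6, 5) = 1
Since 1 divides 1, solutions exist.

Step 2: Apply extended Euclidean algorithm to find gcd.
We find integers such that 6*x0 + 5*y0 = 1

Step 3: Scale the particular solution.
Multiply by 1/1 = 1:
h = 1, g = -1

Step 4: Verify.
6*(1) + 5*(-1) = 1 = 1 ✓

h = 1, g = -1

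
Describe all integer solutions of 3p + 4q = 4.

Step 1: Compute gcd(3, 4) = 1.
Since 1 divides 4, solutions exist.

Step 2: Find a particular solution using extended Euclidean algorithm.
We get p₀ = -4, q₀ = 4.
Check: 3*-4 + 4*4 = 4 = 4 ✓

Step 3: Write the general solution.
p = -4 + (4/1)t = -4 + 4t
q = 4 - (3/1)t = 4 - 3t
for any integer t.

p = -4 + 4t, q = 4 - 3t for integer t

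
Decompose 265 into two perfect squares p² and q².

We need to find integers p, q > 0 such that p² + q² = 265.
Trying p = 3: q² = 265 - 3² = 265 - 9 = 256
q = 16
Check: 3² + 16² = 9 + 256 = 265 ✓

265 = 3² + 16²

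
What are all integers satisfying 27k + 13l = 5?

Step 1: Compute gcd(27, 13) = 1.
Since 1 divides 5, solutions exist.

Step 2: Find a particular solution using extended Euclidean algorithm.
We get k₀ = 5, l₀ = -10.
Check: 27*5 + 13*-10 = 5 = 5 ✓

Step 3: Write the general solution.
k = 5 + (13/1)t = 5 + 13t
l = -10 - (27/1)t = -10 - 27t
for any integer t.

k = 5 + 13t, l = -10 - 27t for integer t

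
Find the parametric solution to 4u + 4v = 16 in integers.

Step 1: Compute gcd(4, 4) = 4.
Since 4 divides 16, solutions exist.

Step 2: Find a particular solution using extended Euclidean algorithm.
We get u₀ = 0, v₀ = 4.
Check: 4*0 + 4*4 = 16 = 16 ✓

Step 3: Write the general solution.
u = 0 + (4/4)t = 0 + 1t
v = 4 - (4/4)t = 4 - 1t
for any integer t.

u = 0 + 1t, v = 4 - 1t for integer t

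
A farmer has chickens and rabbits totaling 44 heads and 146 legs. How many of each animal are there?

Let c = chickens, r = rabbits.
Heads: c + r = 44
Legs: 2c + 4r = 146
From the first equation, c = 44 - r. Substitute:
2(44 - r) + 4r = 146
88 + 2r = 146
r = (146 - 88)/2 = 29
c = 44 - 29 = 15

Chickens: 15, Rabbits: 29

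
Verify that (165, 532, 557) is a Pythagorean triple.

Compute a² + b²:
165² + 532² = 27225 + 283024 = 310249
Compute c²:
557² = 310249
Since 310249 = 310249, it is a Pythagorean triple.

Yes, it is a Pythagorean triple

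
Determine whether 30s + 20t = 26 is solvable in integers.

Step 1: Compute gcd(30, 20).
gcd(30, 20) = 10

Step 2: Check divisibility.
Does 10 divide 26? 26 = 10 x 2 + 6, so no.

By the theorem on linear Diophantine equations, 30s + 20t = 26 has integer solutions if and only if gcd(30, 20) divides 26. Since 10 does not divide 26, no solutions exist.

No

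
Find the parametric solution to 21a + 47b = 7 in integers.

Step 1: Compute gcd(21, 47) = 1.
Since 1 divides 7, solutions exist.

Step 2: Find a particular solution using extended Euclidean algorithm.
We get a₀ = 63, b₀ = -28.
Check: 21*63 + 47*-28 = 7 = 7 ✓

Step 3: Write the general solution.
a = 63 + (47/1)t = 63 + 47t
b = -28 - (21/1)t = -28 - 21t
for any integer t.

a = 63 + 47t, b = -28 - 21t for integer t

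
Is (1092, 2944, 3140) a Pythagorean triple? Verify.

Compute a² + b² = 1092² + 2944² = 1192464 + 8667136 = 9859600
Compute c² = 3140² = 9859600
Since 9859600 = 9859600, confirmed.

Yes, it is a Pythagorean triple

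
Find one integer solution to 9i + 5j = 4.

Step 1: Check solvability.
gcd(9, 5) = 1
Since 1 divides 4, solutions exist.

Step 2: Apply extended Euclidean algorithm to find gcd.
We find integers such that 9*x0 + 5*y0 = 1

Step 3: Scale the particular solution.
Multiply by 4/1 = 4:
i = -4, j = 8

Step 4: Verify.
9*(-4) + 5*(8) = 4 = 4 ✓

i = -4, j = 8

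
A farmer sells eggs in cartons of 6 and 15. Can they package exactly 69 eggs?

We need non-negative a, b with 6a + 15b = 69.
gcd(6, 15) = 3 divides 69.
Try a = 4: 15b = 69 - 24 = 45, so b = 3.
One way: 4 cartons of 6 and 3 cartons of 15.

Yes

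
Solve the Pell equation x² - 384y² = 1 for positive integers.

We seek the smallest positive integers (x, y) with x² - 384y² = 1, i.e., x² = 384y² + 1.
Try successive y values:
y = 1: x² = 384·1² + 1 = 385, not a perfect square
y = 2: x² = 384·2² + 1 = 1537, not a perfect square
y = 3: x² = 384·3² + 1 = 3457, not a perfect square
... continuing the search (or via continued fractions) ...
y = 245: x² = 384·245² + 1 = 23049601, x = 4801 ✓

Verify: 4801² - 384·245² = 23049601 - 23049600 = 1 ✓

x = 4801, y = 245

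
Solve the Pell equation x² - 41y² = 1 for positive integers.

We seek the smallest positive integers (x, y) with x² - 41y² = 1, i.e., x² = 41y² + 1.
Try successive y values:
y = 1: x² = 41·1² + 1 = 42, not a perfect square
y = 2: x² = 41·2² + 1 = 165, not a perfect square
y = 3: x² = 41·3² + 1 = 370, not a perfect square
... continuing the search (or via continued fractions) ...
y = 320: x² = 41·320² + 1 = 4198401, x = 2049 ✓

Verify: 2049² - 41·320² = 4198401 - 4198400 = 1 ✓

x = 2049, y = 320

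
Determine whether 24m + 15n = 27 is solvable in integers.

Step 1: Compute gcd(24, 15).
gcd(24, 15) = 3

Step 2: Check divisibility.
Does 3 divide 27? 27 = 3 x 9, so yes.

By the theorem on linear Diophantine equations, 24m + 15n = 27 has integer solutions if and only if gcd(24, 15) divides 27. Since 3 | 27, solutions exist.

Yes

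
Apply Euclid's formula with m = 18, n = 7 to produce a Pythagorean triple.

a = m² - n² = 18² - 7² = 324 - 49 = 275
b = 2mn = 2·18·7 = 252
c = m² + n² = 324 + 49 = 373
Verify: 275² + 252² = 75625 + 63504 = 139129 = 373² ✓

(275, 252, 373)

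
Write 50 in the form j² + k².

We need to find integers j, k > 0 such that j² + k² = 50.
Trying j = 1: k² = 50 - 1² = 50 - 1 = 49
k = 7
Check: 1² + 7² = 1 + 49 = 50 ✓

50 = 1² + 7²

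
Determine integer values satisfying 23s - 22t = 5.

Step 1: Check solvability.
gcd(23, 22) = 1
Since 1 divides 5, solutions exist.

Step 2: Apply extended Euclidean algorithm to find gcd.
We find integers such that 23*x0 + 22*y0 = 1

Step 3: Scale the particular solution.
Multiply by 5/1 = 5:
s = 5, t = 5

Step 4: Verify.
23*(5) - 22*(5) = 5 = 5 ✓

s = 5, t = 5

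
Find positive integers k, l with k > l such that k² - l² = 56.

Factor: k² - l² = (k+l)(k-l) = 56.
We need two factors of 56 with the same parity.
Use k+l = 28 and k-l = 2 (product 28·2 = 56).
Adding: 2k = 30, so k = 15.
Subtracting: 2l = 26, so l = 13.
Check: 15² - 13² = 225 - 169 = 56 ✓

k = 15, l = 13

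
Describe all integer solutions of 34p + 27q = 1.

Step 1: Compute gcd(34, 27) = 1.
Since 1 divides 1, solutions exist.

Step 2: Find a particular solution using extended Euclidean algorithm.
We get p₀ = 4, q₀ = -5.
Check: 34*4 + 27*-5 = 1 = 1 ✓

Step 3: Write the general solution.
p = 4 + (27/1)t = 4 + 27t
q = -5 - (34/1)t = -5 - 34t
for any integer t.

p = 4 + 27t, q = -5 - 34t for integer t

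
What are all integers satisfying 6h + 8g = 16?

Step 1: Compute gcd(6, 8) = 2.
Since 2 divides 16, solutions exist.

Step 2: Find a particular solution using extended Euclidean algorithm.
We get h₀ = -8, g₀ = 8.
Check: 6*-8 + 8*8 = 16 = 16 ✓

Step 3: Write the general solution.
h = -8 + (8/2)t = -8 + 4t
g = 8 - (6/2)t = 8 - 3t
for any integer t.

h = -8 + 4t, g = 8 - 3t for integer t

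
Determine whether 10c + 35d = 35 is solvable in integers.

Step 1: Compute gcd(10, 35).
gcd(10, 35) = 5

Step 2: Check divisibility.
Does 5 divide 35? 35 = 5 x 7, so yes.

By the theorem on linear Diophantine equations, 10c + 35d = 35 has integer solutions if and only if gcd(10, 35) divides 35. Since 5 | 35, solutions exist.

Yes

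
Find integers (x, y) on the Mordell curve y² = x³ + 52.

Try small integer x values and check whether x³ + 52 is a perfect square.
x = -3: x³ + 52 = -3³ + 52 = -27 + 52 = 25
Is 25 a perfect square? 5² = 25 ✓
So (x, y) = (-3, -5) is a solution.

x = -3, y = -5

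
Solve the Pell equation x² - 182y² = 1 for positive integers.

We seek the smallest positive integers (x, y) with x² - 182y² = 1, i.e., x² = 182y² + 1.
Try successive y values:
y = 1: x² = 182·1² + 1 = 183, not a perfect square
y = 2: x² = 182·2² + 1 = 729, x = 27 ✓

Verify: 27² - 182·2² = 729 - 728 = 1 ✓

x = 27, y = 2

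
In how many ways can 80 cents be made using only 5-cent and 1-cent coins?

We need non-negative integers (x, y) with 5x + 1y = 80.
For each x from 0 to 16, check if (80 - 5x) is a non-negative multiple of 1.
Solutions (x, y): (0,80), (1,75), (2,70), (3,65), ...
Count: 17

17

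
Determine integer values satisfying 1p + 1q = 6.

Step 1: Check solvability.
gcd(1, 1) = 1
Since 1 divides 6, solutions exist.

Step 2: Apply extended Euclidean algorithm to find gcd.
We find integers such that 1*x0 + 1*y0 = 1

Step 3: Scale the particular solution.
Multiply by 6/1 = 6:
p = 0, q = 6

Step 4: Verify.
1*(0) + 1*(6) = 6 = 6 ✓

p = 0, q = 6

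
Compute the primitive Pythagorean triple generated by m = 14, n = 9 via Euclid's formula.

a = m² - n² = 196 - 81 = 115
b = 2mn = 2·14·9 = 252
c = m² + n² = 196 + 81 = 277
Verify: 115² + 252² = 13225 + 63504 = 76729 = 277² ✓

(115, 252, 277)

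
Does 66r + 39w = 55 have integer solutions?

Step 1: Compute gcd(66, 39).
gcd(66, 39) = 3

Step 2: Check divisibility.
Does 3 divide 55? 55 = 3 x 18 + 1, so no.

By the theorem on linear Diophantine equations, 66r + 39w = 55 has integer solutions if and only if gcd(66, 39) divides 55. Since 3 does not divide 55, no solutions exist.

No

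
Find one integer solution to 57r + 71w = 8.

Step 1: Check solvability.
gcd(57, 71) = 1
Since 1 divides 8, solutions exist.

Step 2: Apply extended Euclidean algorithm to find gcd.
We find integers such that 57*x0 + 71*y0 = 1

Step 3: Scale the particular solution.
Multiply by 8/1 = 8:
r = 40, w = -32

Step 4: Verify.
57*(40) + 71*(-32) = 8 = 8 ✓

r = 40, w = -32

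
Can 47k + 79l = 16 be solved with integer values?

Step 1: Compute gcd(47, 79).
gcd(47, 79) = 1

Step 2: Check divisibility.
Does 1 divide 16? 16 = 1 x 16, so yes.

By the theorem on linear Diophantine equations, 47k + 79l = 16 has integer solutions if and only if gcd(47, 79) divides 16. Since 1 | 16, solutions exist.

Yes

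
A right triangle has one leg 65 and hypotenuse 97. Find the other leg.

b² = c² - a² = 9409 - 4225 = 5184
b = 72

72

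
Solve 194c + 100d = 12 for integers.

Step 1: Check solvability.
gcd(194, 100) = 2
Since 2 divides 12, solutions exist.

Step 2: Apply extended Euclidean algorithm to find gcd.
We find integers such that 194*x0 + 100*y0 = 2

Step 3: Scale the particular solution.
Multiply by 12/2 = 6:
c = -102, d = 198

Step 4: Verify.
194*(-102) + 100*(198) = 12 = 12 ✓

c = -102, d = 198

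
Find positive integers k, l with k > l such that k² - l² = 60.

Factor: k² - l² = (k+l)(k-l) = 60.
We need two factors of 60 with the same parity.
Use k+l = 30 and k-l = 2 (product 30·2 = 60).
Adding: 2k = 32, so k = 16.
Subtracting: 2l = 28, so l = 14.
Check: 16² - 14² = 256 - 196 = 60 ✓

k = 16, l = 14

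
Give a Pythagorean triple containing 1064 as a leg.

We need the other leg and hypotenuse such that 1064² + x² = c².
Take x = 2415, c = 2639: 1064² + 2415² = 1132096 + 5832225 = 6964321 = 2639² ✓
Triple: (2415, 1064, 2639)

(2415, 1064, 2639)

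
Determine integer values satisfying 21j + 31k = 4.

Step 1: Check solvability.
gcd(21, 31) = 1
Since 1 divides 4, solutions exist.

Step 2: Apply extended Euclidean algorithm to find gcd.
We find integers such that 21*x0 + 31*y0 = 1

Step 3: Scale the particular solution.
Multiply by 4/1 = 4:
j = 12, k = -8

Step 4: Verify.
21*(12) + 31*(-8) = 4 = 4 ✓

j = 12, k = -8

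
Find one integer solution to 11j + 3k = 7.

Step 1: Check solvability.
gcd(11, 3) = 1
Since 1 divides 7, solutions exist.

Step 2: Apply extended Euclidean algorithm to find gcd.
We find integers such that 11*x0 + 3*y0 = 1

Step 3: Scale the particular solution.
Multiply by 7/1 = 7:
j = -7, k = 28

Step 4: Verify.
11*(-7) + 3*(28) = 7 = 7 ✓

j = -7, k = 28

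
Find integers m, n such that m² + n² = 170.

We need to find integers m, n > 0 such that m² + n² = 170.
Trying m = 1: n² = 170 - 1² = 170 - 1 = 169
n = 13
Check: 1² + 13² = 1 + 169 = 170 ✓

170 = 1² + 13²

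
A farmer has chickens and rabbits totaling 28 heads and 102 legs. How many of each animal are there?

Let c = chickens, r = rabbits.
Heads: c + r = 28
Legs: 2c + 4r = 102
From the first equation, c = 28 - r. Substitute:
2(28 - r) + 4r = 102
56 + 2r = 102
r = (102 - 56)/2 = 23
c = 28 - 23 = 5

Chickens: 5, Rabbits: 23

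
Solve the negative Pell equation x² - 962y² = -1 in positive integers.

We need x² = 962y² - 1. Try successive y:
y = 1: x² = 962·1² - 1 = 961 = 31² ✓
Check: 31² - 962·1² = 961 - 962 = -1 ✓

x = 31, y = 1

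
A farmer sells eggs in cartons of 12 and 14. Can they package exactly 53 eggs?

We need non-negative a, b with 12a + 14b = 53.
gcd(12, 14) = 2, and 2 does not divide 53.
No integer solutions exist.

No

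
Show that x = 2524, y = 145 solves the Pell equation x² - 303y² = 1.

Compute x² = 2524² = 6370576
Compute 303y² = 303·145² = 303·21025 = 6370575
x² - 303y² = 6370576 - 6370575 = 1
Since this equals 1, (2524, 145) is a solution.

Yes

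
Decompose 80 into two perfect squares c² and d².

We need to find integers c, d > 0 such that c² + d² = 80.
Trying c = 4: d² = 80 - 4² = 80 - 16 = 64
d = 8
Check: 4² + 8² = 16 + 64 = 80 ✓

80 = 4² + 8²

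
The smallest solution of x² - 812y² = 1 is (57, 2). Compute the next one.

Solutions to x² - Dy² = 1 are generated by powers of (x₀ + y₀√D).
The next solution satisfies x₁ + y₁√812 = (x₀ + y₀√812)², giving:
x₁ = x₀² + 812y₀² = 57² + 812·2² = 3249 + 3248 = 6497
y₁ = 2x₀y₀ = 2·57·2 = 228

Verify: 6497² - 812·228² = 42211009 - 42211008 = 1 ✓

x = 6497, y = 228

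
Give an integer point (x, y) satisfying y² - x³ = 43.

Try small integer x values and check whether x³ + 43 is a perfect square.
x = -3: x³ + 43 = -3³ + 43 = -27 + 43 = 16
Is 16 a perfect square? 4² = 16 ✓
So (x, y) = (-3, 4) is a solution.

x = -3, y = 4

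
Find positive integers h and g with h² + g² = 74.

We need to find integers h, g > 0 such that h² + g² = 74.
Trying h = 5: g² = 74 - 5² = 74 - 25 = 49
g = 7
Check: 5² + 7² = 25 + 49 = 74 ✓

74 = 5² + 7²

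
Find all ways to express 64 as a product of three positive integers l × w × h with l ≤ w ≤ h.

Iterate l from 1 to ⌊64^(1/3)⌋. For each l dividing 64, iterate w ≥ l with w dividing 64/l, and set h = 64/(l·w).
Triples found (7): (1×1×64), (1×2×32), (1×4×16), (1×8×8), (2×2×16), (2×4×8), (4×4×4)

(1×1×64), (1×2×32), (1×4×16), (1×8×8), (2×2×16), (2×4×8), (4×4×4)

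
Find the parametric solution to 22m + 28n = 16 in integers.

Step 1: Compute gcd(22, 28) = 2.
Since 2 divides 16, solutions exist.

Step 2: Find a particular solution using extended Euclidean algorithm.
We get m₀ = -40, n₀ = 32.
Check: 22*-40 + 28*32 = 16 = 16 ✓

Step 3: Write the general solution.
m = -40 + (28/2)t = -40 + 14t
n = 32 - (22/2)t = 32 - 11t
for any integer t.

m = -40 + 14t, n = 32 - 11t for integer t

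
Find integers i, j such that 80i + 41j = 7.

Step 1: Check solvability.
gcd(80, 41) = 1
Since 1 divides 7, solutions exist.

Step 2: Apply extended Euclidean algorithm to find gcd.
We find integers such that 80*x0 + 41*y0 = 1

Step 3: Scale the particular solution.
Multiply by 7/1 = 7:
i = 140, j = -273

Step 4: Verify.
80*(140) + 41*(-273) = 7 = 7 ✓

i = 140, j = -273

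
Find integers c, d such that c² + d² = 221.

We need to find integers c, d > 0 such that c² + d² = 221.
Trying c = 5: d² = 221 - 5² = 221 - 25 = 196
d = 14
Check: 5² + 14² = 25 + 196 = 221 ✓

221 = 5² + 14²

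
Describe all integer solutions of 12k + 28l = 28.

Step 1: Compute gcd(12, 28) = 4.
Since 4 divides 28, solutions exist.

Step 2: Find a particular solution using extended Euclidean algorithm.
We get k₀ = -14, l₀ = 7.
Check: 12*-14 + 28*7 = 28 = 28 ✓

Step 3: Write the general solution.
k = -14 + (28/4)t = -14 + 7t
l = 7 - (12/4)t = 7 - 3t
for any integer t.

k = -14 + 7t, l = 7 - 3t for integer t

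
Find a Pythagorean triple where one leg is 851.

We need the other leg and hypotenuse such that 851² + x² = c².
Take x = 420, c = 949: 851² + 420² = 724201 + 176400 = 900601 = 949² ✓
Triple: (851, 420, 949)

(851, 420, 949)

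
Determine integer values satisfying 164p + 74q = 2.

Step 1: Check solvability.
gcd(164, 74) = 2
Since 2 divides 2, solutions exist.

Step 2: Apply extended Euclidean algorithm to find gcd.
We find integers such that 164*x0 + 74*y0 = 2

Step 3: Scale the particular solution.
Multiply by 2/2 = 1:
p = 14, q = -31

Step 4: Verify.
164*(14) + 74*(-31) = 2 = 2 ✓

p = 14, q = -31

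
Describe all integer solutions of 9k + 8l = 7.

Step 1: Compute gcd(9, 8) = 1.
Since 1 divides 7, solutions exist.

Step 2: Find a particular solution using extended Euclidean algorithm.
We get k₀ = 7, l₀ = -7.
Check: 9*7 + 8*-7 = 7 = 7 ✓

Step 3: Write the general solution.
k = 7 + (8/1)t = 7 + 8t
l = -7 - (9/1)t = -7 - 9t
for any integer t.

k = 7 + 8t, l = -7 - 9t for integer t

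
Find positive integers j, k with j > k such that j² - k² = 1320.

Factor: j² - k² = (j+k)(j-k) = 1320.
We need two factors of 1320 with the same parity.
Use j+k = 660 and j-k = 2 (product 660·2 = 1320).
Adding: 2j = 662, so j = 331.
Subtracting: 2k = 658, so k = 329.
Check: 331² - 329² = 109561 - 108241 = 1320 ✓

j = 331, k = 329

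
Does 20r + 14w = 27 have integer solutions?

Step 1: Compute gcd(20, 14).
gcd(20, 14) = 2

Step 2: Check divisibility.
Does 2 divide 27? 27 = 2 x 13 + 1, so no.

By the theorem on linear Diophantine equations, 20r + 14w = 27 has integer solutions if and only if gcd(20, 14) divides 27. Since 2 does not divide 27, no solutions exist.

No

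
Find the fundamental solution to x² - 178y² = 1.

We seek the smallest positive integers (x, y) with x² - 178y² = 1, i.e., x² = 178y² + 1.
Try successive y values:
y = 1: x² = 178·1² + 1 = 179, not a perfect square
y = 2: x² = 178·2² + 1 = 713, not a perfect square
y = 3: x² = 178·3² + 1 = 1603, not a perfect square
... continuing the search (or via continued fractions) ...
y = 120: x² = 178·120² + 1 = 2563201, x = 1601 ✓

Verify: 1601² - 178·120² = 2563201 - 2563200 = 1 ✓

x = 1601, y = 120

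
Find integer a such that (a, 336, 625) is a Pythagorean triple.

a² = c² - b² = 625² - 336² = 390625 - 112896 = 277729
a = sqrt(277729) = 527

527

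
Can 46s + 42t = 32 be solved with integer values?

Step 1: Compute gcd(46, 42).
gcd(46, 42) = 2

Step 2: Check divisibility.
Does 2 divide 32? 32 = 2 x 16, so yes.

By the theorem on linear Diophantine equations, 46s + 42t = 32 has integer solutions if and only if gcd(46, 42) divides 32. Since 2 | 32, solutions exist.

Yes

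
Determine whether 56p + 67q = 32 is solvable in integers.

Step 1: Compute gcd(56, 67).
gcd(56, 67) = 1

Step 2: Check divisibility.
Does 1 divide 32? 32 = 1 x 32, so yes.

By the theorem on linear Diophantine equations, 56p + 67q = 32 has integer solutions if and only if gcd(56, 67) divides 32. Since 1 | 32, solutions exist.

Yes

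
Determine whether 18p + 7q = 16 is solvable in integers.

Step 1: Compute gcd(18, 7).
gcd(18, 7) = 1

Step 2: Check divisibility.
Does 1 divide 16? 16 = 1 x 16, so yes.

By the theorem on linear Diophantine equations, 18p + 7q = 16 has integer solutions if and only if gcd(18, 7) divides 16. Since 1 | 16, solutions exist.

Yes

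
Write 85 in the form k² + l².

We need to find integers k, l > 0 such that k² + l² = 85.
Trying k = 2: l² = 85 - 2² = 85 - 4 = 81
l = 9
Check: 2² + 9² = 4 + 81 = 85 ✓

85 = 2² + 9²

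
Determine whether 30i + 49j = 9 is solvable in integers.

Step 1: Compute gcd(30, 49).
gcd(30, 49) = 1

Step 2: Check divisibility.
Does 1 divide 9? 9 = 1 x 9, so yes.

By the theorem on linear Diophantine equations, 30i + 49j = 9 has integer solutions if and only if gcd(30, 49) divides 9. Since 1 | 9, solutions exist.

Yes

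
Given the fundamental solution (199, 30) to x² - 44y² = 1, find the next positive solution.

Solutions to x² - Dy² = 1 are generated by powers of (x₀ + y₀√D).
The next solution satisfies x₁ + y₁√44 = (x₀ + y₀√44)², giving:
x₁ = x₀² + 44y₀² = 199² + 44·30² = 39601 + 39600 = 79201
y₁ = 2x₀y₀ = 2·199·30 = 11940

Verify: 79201² - 44·11940² = 6272798401 - 6272798400 = 1 ✓

x = 79201, y = 11940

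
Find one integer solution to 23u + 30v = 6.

Step 1: Check solvability.
gcd(23, 30) = 1
Since 1 divides 6, solutions exist.

Step 2: Apply extended Euclidean algorithm to find gcd.
We find integers such that 23*x0 + 30*y0 = 1

Step 3: Scale the particular solution.
Multiply by 6/1 = 6:
u = -78, v = 60

Step 4: Verify.
23*(-78) + 30*(60) = 6 = 6 ✓

u = -78, v = 60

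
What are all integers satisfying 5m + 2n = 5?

Step 1: Compute gcd(5, 2) = 1.
Since 1 divides 5, solutions exist.

Step 2: Find a particular solution using extended Euclidean algorithm.
We get m₀ = 5, n₀ = -10.
Check: 5*5 + 2*-10 = 5 = 5 ✓

Step 3: Write the general solution.
m = 5 + (2/1)t = 5 + 2t
n = -10 - (5/1)t = -10 - 5t
for any integer t.

m = 5 + 2t, n = -10 - 5t for integer t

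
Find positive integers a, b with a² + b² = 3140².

We need a² + b² = 3140² = 9859600.
Trying: 1092² + 2944² = 1192464 + 8667136 = 9859600 ✓

(1092, 2944, 3140)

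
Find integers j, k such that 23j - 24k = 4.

Step 1: Check solvability.
gcd(23, 24) = 1
Since 1 divides 4, solutions exist.

Step 2: Apply extended Euclidean algorithm to find gcd.
We find integers such that 23*x0 + 24*y0 = 1

Step 3: Scale the particular solution.
Multiply by 4/1 = 4:
j = -4, k = -4

Step 4: Verify.
23*(-4) - 24*(-4) = 4 = 4 ✓

j = -4, k = -4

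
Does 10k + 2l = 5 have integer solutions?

Step 1: Compute gcd(10, 2).
gcd(10, 2) = 2

Step 2: Check divisibility.
Does 2 divide 5? 5 = 2 x 2 + 1, so no.

By the theorem on linear Diophantine equations, 10k + 2l = 5 has integer solutions if and only if gcd(10, 2) divides 5. Since 2 does not divide 5, no solutions exist.

No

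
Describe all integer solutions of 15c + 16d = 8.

Step 1: Compute gcd(15, 16) = 1.
Since 1 divides 8, solutions exist.

Step 2: Find a particular solution using extended Euclidean algorithm.
We get c₀ = -8, d₀ = 8.
Check: 15*-8 + 16*8 = 8 = 8 ✓

Step 3: Write the general solution.
c = -8 + (16/1)t = -8 + 16t
d = 8 - (15/1)t = 8 - 15t
for any integer t.

c = -8 + 16t, d = 8 - 15t for integer t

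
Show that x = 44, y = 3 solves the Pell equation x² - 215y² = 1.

Compute x² = 44² = 1936
Compute 215y² = 215·3² = 215·9 = 1935
x² - 215y² = 1936 - 1935 = 1
Since this equals 1, (44, 3) is a solution.

Yes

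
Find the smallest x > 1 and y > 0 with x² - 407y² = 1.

We seek the smallest positive integers (x, y) with x² - 407y² = 1, i.e., x² = 407y² + 1.
Try successive y values:
y = 1: x² = 407·1² + 1 = 408, not a perfect square
y = 2: x² = 407·2² + 1 = 1629, not a perfect square
y = 3: x² = 407·3² + 1 = 3664, not a perfect square
... continuing the search (or via continued fractions) ...
y = 132: x² = 407·132² + 1 = 7091569, x = 2663 ✓

Verify: 2663² - 407·132² = 7091569 - 7091568 = 1 ✓

x = 2663, y = 132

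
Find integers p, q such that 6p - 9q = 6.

Step 1: Check solvability.
gcd(6, 9) = 3
Since 3 divides 6, solutions exist.

Step 2: Apply extended Euclidean algorithm to find gcd.
We find integers such that 6*x0 + 9*y0 = 3

Step 3: Scale the particular solution.
Multiply by 6/3 = 2:
p = -2, q = -2

Step 4: Verify.
6*(-2) - 9*(-2) = 6 = 6 ✓

p = -2, q = -2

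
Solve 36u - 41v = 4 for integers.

Step 1: Check solvability.
gcd(36, 41) = 1
Since 1 divides 4, solutions exist.

Step 2: Apply extended Euclidean algorithm to find gcd.
We find integers such that 36*x0 + 41*y0 = 1

Step 3: Scale the particular solution.
Multiply by 4/1 = 4:
u = 32, v = 28

Step 4: Verify.
36*(32) - 41*(28) = 4 = 4 ✓

u = 32, v = 28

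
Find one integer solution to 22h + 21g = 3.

Step 1: Check solvability.
gcd(22, 21) = 1
Since 1 divides 3, solutions exist.

Step 2: Apply extended Euclidean algorithm to find gcd.
We find integers such that 22*x0 + 21*y0 = 1

Step 3: Scale the particular solution.
Multiply by 3/1 = 3:
h = 3, g = -3

Step 4: Verify.
22*(3) + 21*(-3) = 3 = 3 ✓

h = 3, g = -3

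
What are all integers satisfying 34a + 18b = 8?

Step 1: Compute gcd(34, 18) = 2.
Since 2 divides 8, solutions exist.

Step 2: Find a particular solution using extended Euclidean algorithm.
We get a₀ = -4, b₀ = 8.
Check: 34*-4 + 18*8 = 8 = 8 ✓

Step 3: Write the general solution.
a = -4 + (18/2)t = -4 + 9t
b = 8 - (34/2)t = 8 - 17t
for any integer t.

a = -4 + 9t, b = 8 - 17t for integer t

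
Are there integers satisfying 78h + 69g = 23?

Step 1: Compute gcd(78, 69).
gcd(78, 69) = 3

Step 2: Check divisibility.
Does 3 divide 23? 23 = 3 x 7 + 2, so no.

By the theorem on linear Diophantine equations, 78h + 69g = 23 has integer solutions if and only if gcd(78, 69) divides 23. Since 3 does not divide 23, no solutions exist.

No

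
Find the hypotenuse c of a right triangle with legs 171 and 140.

c² = a² + b² = 171² + 140² = 29241 + 19600 = 48841
c = 221

221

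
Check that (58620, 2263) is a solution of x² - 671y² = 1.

Compute x² = 58620² = 3436304400
Compute 671y² = 671·2263² = 671·5121169 = 3436304399
x² - 671y² = 3436304400 - 3436304399 = 1
Since this equals 1, (58620, 2263) is a solution.

Yes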